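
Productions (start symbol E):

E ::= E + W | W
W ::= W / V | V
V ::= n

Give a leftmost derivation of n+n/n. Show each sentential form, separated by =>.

E => E+W => W+W => V+W => n+W => n+W/V => n+V/V => n+n/V => n+n/n

E => E+W   [E ::= E + W]
E+W => W+W   [E ::= W]
W+W => V+W   [W ::= V]
V+W => n+W   [V ::= n]
n+W => n+W/V   [W ::= W / V]
n+W/V => n+V/V   [W ::= V]
n+V/V => n+n/V   [V ::= n]
n+n/V => n+n/n   [V ::= n]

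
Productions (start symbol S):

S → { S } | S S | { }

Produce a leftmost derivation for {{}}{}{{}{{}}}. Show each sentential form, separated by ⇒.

S ⇒ SS ⇒ {S}S ⇒ {{}}S ⇒ {{}}SS ⇒ {{}}{}S ⇒ {{}}{}{S} ⇒ {{}}{}{SS} ⇒ {{}}{}{{}S} ⇒ {{}}{}{{}{S}} ⇒ {{}}{}{{}{{}}}

S ⇒ SS   [S → S S]
SS ⇒ {S}S   [S → { S }]
{S}S ⇒ {{}}S   [S → { }]
{{}}S ⇒ {{}}SS   [S → S S]
{{}}SS ⇒ {{}}{}S   [S → { }]
{{}}{}S ⇒ {{}}{}{S}   [S → { S }]
{{}}{}{S} ⇒ {{}}{}{SS}   [S → S S]
{{}}{}{SS} ⇒ {{}}{}{{}S}   [S → { }]
{{}}{}{{}S} ⇒ {{}}{}{{}{S}}   [S → { S }]
{{}}{}{{}{S}} ⇒ {{}}{}{{}{{}}}   [S → { }]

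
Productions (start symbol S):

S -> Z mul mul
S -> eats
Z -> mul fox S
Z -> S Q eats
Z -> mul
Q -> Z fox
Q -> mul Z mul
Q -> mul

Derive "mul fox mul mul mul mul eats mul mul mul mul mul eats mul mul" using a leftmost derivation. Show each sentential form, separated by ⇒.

S ⇒ Z mul mul ⇒ S Q eats mul mul ⇒ Z mul mul Q eats mul mul ⇒ mul fox S mul mul Q eats mul mul ⇒ mul fox Z mul mul mul mul Q eats mul mul ⇒ mul fox S Q eats mul mul mul mul Q eats mul mul ⇒ mul fox Z mul mul Q eats mul mul mul mul Q eats mul mul ⇒ mul fox mul mul mul Q eats mul mul mul mul Q eats mul mul ⇒ mul fox mul mul mul mul eats mul mul mul mul Q eats mul mul ⇒ mul fox mul mul mul mul eats mul mul mul mul mul eats mul mul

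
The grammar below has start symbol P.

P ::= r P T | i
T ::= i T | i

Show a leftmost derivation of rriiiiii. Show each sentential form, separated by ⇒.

P⇒rPT⇒rrPTT⇒rriTT⇒rriiTT⇒rriiiTT⇒rriiiiT⇒rriiiiiT⇒rriiiiii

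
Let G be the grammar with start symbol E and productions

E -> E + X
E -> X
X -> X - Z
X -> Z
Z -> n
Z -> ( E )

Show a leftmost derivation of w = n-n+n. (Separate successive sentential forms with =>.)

E => E+X => X+X => X-Z+X => Z-Z+X => n-Z+X => n-n+X => n-n+Z => n-n+n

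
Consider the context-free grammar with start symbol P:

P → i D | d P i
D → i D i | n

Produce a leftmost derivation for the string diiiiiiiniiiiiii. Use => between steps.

P=>dPi=>diDi=>diiDii=>diiiDiii=>diiiiDiiii=>diiiiiDiiiii=>diiiiiiDiiiiii=>diiiiiiiDiiiiiii=>diiiiiiiniiiiiii

P => dPi   [P → d P i]
dPi => diDi   [P → i D]
diDi => diiDii   [D → i D i]
diiDii => diiiDiii   [D → i D i]
diiiDiii => diiiiDiiii   [D → i D i]
diiiiDiiii => diiiiiDiiiii   [D → i D i]
diiiiiDiiiii => diiiiiiDiiiiii   [D → i D i]
diiiiiiDiiiiii => diiiiiiiDiiiiiii   [D → i D i]
diiiiiiiDiiiiiii => diiiiiiiniiiiiii   [D → n]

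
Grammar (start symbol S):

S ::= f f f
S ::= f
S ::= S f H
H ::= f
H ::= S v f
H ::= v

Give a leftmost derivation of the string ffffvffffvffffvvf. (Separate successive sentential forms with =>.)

S => SfH   [S ::= S f H]
SfH => SfHfH   [S ::= S f H]
SfHfH => SfHfHfH   [S ::= S f H]
SfHfHfH => ffffHfHfH   [S ::= f f f]
ffffHfHfH => ffffvfHfH   [H ::= v]
ffffvfHfH => ffffvfSvffH   [H ::= S v f]
ffffvfSvffH => ffffvfSfHvffH   [S ::= S f H]
ffffvfSfHvffH => ffffvfffHvffH   [S ::= f]
ffffvfffHvffH => ffffvffffvffH   [H ::= f]
ffffvffffvffH => ffffvffffvffSvf   [H ::= S v f]
ffffvffffvffSvf => ffffvffffvffSfHvf   [S ::= S f H]
ffffvffffvffSfHvf => ffffvffffvffffHvf   [S ::= f]
ffffvffffvffffHvf => ffffvffffvffffvvf   [H ::= v]

S=>SfH=>SfHfH=>SfHfHfH=>ffffHfHfH=>ffffvfHfH=>ffffvfSvffH=>ffffvfSfHvffH=>ffffvfffHvffH=>ffffvffffvffH=>ffffvffffvffSvf=>ffffvffffvffSfHvf=>ffffvffffvffffHvf=>ffffvffffvffffvvf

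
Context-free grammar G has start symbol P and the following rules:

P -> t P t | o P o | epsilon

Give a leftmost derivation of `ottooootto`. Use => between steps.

P => oPo   [P -> o P o]
oPo => otPto   [P -> t P t]
otPto => ottPtto   [P -> t P t]
ottPtto => ottoPotto   [P -> o P o]
ottoPotto => ottooPootto   [P -> o P o]
ottooPootto => ottooootto   [P -> epsilon]

P=>oPo=>otPto=>ottPtto=>ottoPotto=>ottooPootto=>ottooootto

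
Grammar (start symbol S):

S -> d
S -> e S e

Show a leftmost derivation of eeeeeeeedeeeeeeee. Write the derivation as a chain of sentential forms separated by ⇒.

S⇒eSe⇒eeSee⇒eeeSeee⇒eeeeSeeee⇒eeeeeSeeeee⇒eeeeeeSeeeeee⇒eeeeeeeSeeeeeee⇒eeeeeeeeSeeeeeeee⇒eeeeeeeedeeeeeeee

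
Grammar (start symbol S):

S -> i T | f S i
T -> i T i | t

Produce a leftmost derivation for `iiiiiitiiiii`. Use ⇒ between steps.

S ⇒ iT ⇒ iiTi ⇒ iiiTii ⇒ iiiiTiii ⇒ iiiiiTiiii ⇒ iiiiiiTiiiii ⇒ iiiiiitiiiii

S ⇒ iT   [S -> i T]
iT ⇒ iiTi   [T -> i T i]
iiTi ⇒ iiiTii   [T -> i T i]
iiiTii ⇒ iiiiTiii   [T -> i T i]
iiiiTiii ⇒ iiiiiTiiii   [T -> i T i]
iiiiiTiiii ⇒ iiiiiiTiiiii   [T -> i T i]
iiiiiiTiiiii ⇒ iiiiiitiiiii   [T -> t]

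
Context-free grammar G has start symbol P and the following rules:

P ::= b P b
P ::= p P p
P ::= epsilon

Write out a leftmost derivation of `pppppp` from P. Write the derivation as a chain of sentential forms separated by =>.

P => pPp   [P ::= p P p]
pPp => ppPpp   [P ::= p P p]
ppPpp => pppPppp   [P ::= p P p]
pppPppp => pppppp   [P ::= epsilon]

P=>pPp=>ppPpp=>pppPppp=>pppppp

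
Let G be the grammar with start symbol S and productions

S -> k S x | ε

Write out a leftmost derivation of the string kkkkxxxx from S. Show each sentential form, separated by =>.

S => kSx => kkSxx => kkkSxxx => kkkkSxxxx => kkkkxxxx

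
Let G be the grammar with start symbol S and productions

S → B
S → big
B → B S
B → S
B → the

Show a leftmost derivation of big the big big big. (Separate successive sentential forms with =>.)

S => B   [S → B]
B => B S   [B → B S]
B S => B S S   [B → B S]
B S S => B S S S   [B → B S]
B S S S => B S S S S   [B → B S]
B S S S S => S S S S S   [B → S]
S S S S S => big S S S S   [S → big]
big S S S S => big B S S S   [S → B]
big B S S S => big the S S S   [B → the]
big the S S S => big the big S S   [S → big]
big the big S S => big the big big S   [S → big]
big the big big S => big the big big big   [S → big]

S => B => B S => B S S => B S S S => B S S S S => S S S S S => big S S S S => big B S S S => big the S S S => big the big S S => big the big big S => big the big big big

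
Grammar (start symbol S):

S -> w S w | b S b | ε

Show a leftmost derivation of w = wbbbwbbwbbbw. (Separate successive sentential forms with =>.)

S => wSw   [S -> w S w]
wSw => wbSbw   [S -> b S b]
wbSbw => wbbSbbw   [S -> b S b]
wbbSbbw => wbbbSbbbw   [S -> b S b]
wbbbSbbbw => wbbbwSwbbbw   [S -> w S w]
wbbbwSwbbbw => wbbbwbSbwbbbw   [S -> b S b]
wbbbwbSbwbbbw => wbbbwbbwbbbw   [S -> ε]

S => wSw => wbSbw => wbbSbbw => wbbbSbbbw => wbbbwSwbbbw => wbbbwbSbwbbbw => wbbbwbbwbbbw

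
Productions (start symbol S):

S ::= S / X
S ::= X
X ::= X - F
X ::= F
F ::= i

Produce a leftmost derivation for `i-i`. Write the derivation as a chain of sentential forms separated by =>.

S => X   [S ::= X]
X => X-F   [X ::= X - F]
X-F => F-F   [X ::= F]
F-F => i-F   [F ::= i]
i-F => i-i   [F ::= i]

S => X => X-F => F-F => i-F => i-i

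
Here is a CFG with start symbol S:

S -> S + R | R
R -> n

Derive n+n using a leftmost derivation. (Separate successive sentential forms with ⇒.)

S ⇒ S+R ⇒ R+R ⇒ n+R ⇒ n+n

S ⇒ S+R   [S -> S + R]
S+R ⇒ R+R   [S -> R]
R+R ⇒ n+R   [R -> n]
n+R ⇒ n+n   [R -> n]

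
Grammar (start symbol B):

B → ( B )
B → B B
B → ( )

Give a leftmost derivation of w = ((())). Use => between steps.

B => (B)   [B → ( B )]
(B) => ((B))   [B → ( B )]
((B)) => ((()))   [B → ( )]

B => (B) => ((B)) => ((()))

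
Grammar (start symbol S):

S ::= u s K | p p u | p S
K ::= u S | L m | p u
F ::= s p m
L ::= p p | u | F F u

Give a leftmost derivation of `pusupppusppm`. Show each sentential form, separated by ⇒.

S ⇒ pS ⇒ pusK ⇒ pusuS ⇒ pusupS ⇒ pusuppS ⇒ pusupppS ⇒ pusupppusK ⇒ pusupppusLm ⇒ pusupppusppm

S ⇒ pS   [S ::= p S]
pS ⇒ pusK   [S ::= u s K]
pusK ⇒ pusuS   [K ::= u S]
pusuS ⇒ pusupS   [S ::= p S]
pusupS ⇒ pusuppS   [S ::= p S]
pusuppS ⇒ pusupppS   [S ::= p S]
pusupppS ⇒ pusupppusK   [S ::= u s K]
pusupppusK ⇒ pusupppusLm   [K ::= L m]
pusupppusLm ⇒ pusupppusppm   [L ::= p p]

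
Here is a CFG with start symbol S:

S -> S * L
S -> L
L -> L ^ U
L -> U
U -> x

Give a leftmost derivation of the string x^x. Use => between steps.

S => L => L^U => U^U => x^U => x^x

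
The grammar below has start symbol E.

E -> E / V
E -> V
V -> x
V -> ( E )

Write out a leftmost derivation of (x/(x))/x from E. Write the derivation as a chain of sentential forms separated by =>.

E => E/V   [E -> E / V]
E/V => V/V   [E -> V]
V/V => (E)/V   [V -> ( E )]
(E)/V => (E/V)/V   [E -> E / V]
(E/V)/V => (V/V)/V   [E -> V]
(V/V)/V => (x/V)/V   [V -> x]
(x/V)/V => (x/(E))/V   [V -> ( E )]
(x/(E))/V => (x/(V))/V   [E -> V]
(x/(V))/V => (x/(x))/V   [V -> x]
(x/(x))/V => (x/(x))/x   [V -> x]

E => E/V => V/V => (E)/V => (E/V)/V => (V/V)/V => (x/V)/V => (x/(E))/V => (x/(V))/V => (x/(x))/V => (x/(x))/x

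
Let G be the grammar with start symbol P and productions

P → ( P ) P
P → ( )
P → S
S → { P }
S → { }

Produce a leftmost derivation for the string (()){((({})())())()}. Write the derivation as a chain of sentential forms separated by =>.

P => (P)P => (())P => (())S => (()){P} => (()){(P)P} => (()){((P)P)P} => (()){(((P)P)P)P} => (()){(((S)P)P)P} => (()){((({})P)P)P} => (()){((({})())P)P} => (()){((({})())())P} => (()){((({})())())()}

P => (P)P   [P → ( P ) P]
(P)P => (())P   [P → ( )]
(())P => (())S   [P → S]
(())S => (()){P}   [S → { P }]
(()){P} => (()){(P)P}   [P → ( P ) P]
(()){(P)P} => (()){((P)P)P}   [P → ( P ) P]
(()){((P)P)P} => (()){(((P)P)P)P}   [P → ( P ) P]
(()){(((P)P)P)P} => (()){(((S)P)P)P}   [P → S]
(()){(((S)P)P)P} => (()){((({})P)P)P}   [S → { }]
(()){((({})P)P)P} => (()){((({})())P)P}   [P → ( )]
(()){((({})())P)P} => (()){((({})())())P}   [P → ( )]
(()){((({})())())P} => (()){((({})())())()}   [P → ( )]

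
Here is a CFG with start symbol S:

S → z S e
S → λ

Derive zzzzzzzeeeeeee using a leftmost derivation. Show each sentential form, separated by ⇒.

S ⇒ zSe ⇒ zzSee ⇒ zzzSeee ⇒ zzzzSeeee ⇒ zzzzzSeeeee ⇒ zzzzzzSeeeeee ⇒ zzzzzzzSeeeeeee ⇒ zzzzzzzeeeeeee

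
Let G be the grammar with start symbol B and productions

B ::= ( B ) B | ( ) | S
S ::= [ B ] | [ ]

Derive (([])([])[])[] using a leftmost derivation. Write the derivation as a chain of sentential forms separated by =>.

B => (B)B => ((B)B)B => ((S)B)B => (([])B)B => (([])(B)B)B => (([])(S)B)B => (([])([])B)B => (([])([])S)B => (([])([])[])B => (([])([])[])S => (([])([])[])[]

B => (B)B   [B ::= ( B ) B]
(B)B => ((B)B)B   [B ::= ( B ) B]
((B)B)B => ((S)B)B   [B ::= S]
((S)B)B => (([])B)B   [S ::= [ ]]
(([])B)B => (([])(B)B)B   [B ::= ( B ) B]
(([])(B)B)B => (([])(S)B)B   [B ::= S]
(([])(S)B)B => (([])([])B)B   [S ::= [ ]]
(([])([])B)B => (([])([])S)B   [B ::= S]
(([])([])S)B => (([])([])[])B   [S ::= [ ]]
(([])([])[])B => (([])([])[])S   [B ::= S]
(([])([])[])S => (([])([])[])[]   [S ::= [ ]]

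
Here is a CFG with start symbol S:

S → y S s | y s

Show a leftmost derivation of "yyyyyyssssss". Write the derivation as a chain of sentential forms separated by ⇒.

S⇒ySs⇒yySss⇒yyySsss⇒yyyySssss⇒yyyyySsssss⇒yyyyyyssssss

S ⇒ ySs   [S → y S s]
ySs ⇒ yySss   [S → y S s]
yySss ⇒ yyySsss   [S → y S s]
yyySsss ⇒ yyyySssss   [S → y S s]
yyyySssss ⇒ yyyyySsssss   [S → y S s]
yyyyySsssss ⇒ yyyyyyssssss   [S → y s]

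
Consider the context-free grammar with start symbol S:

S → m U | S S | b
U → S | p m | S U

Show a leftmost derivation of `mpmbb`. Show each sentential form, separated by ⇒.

S ⇒ SS   [S → S S]
SS ⇒ SSS   [S → S S]
SSS ⇒ mUSS   [S → m U]
mUSS ⇒ mpmSS   [U → p m]
mpmSS ⇒ mpmbS   [S → b]
mpmbS ⇒ mpmbb   [S → b]

S⇒SS⇒SSS⇒mUSS⇒mpmSS⇒mpmbS⇒mpmbb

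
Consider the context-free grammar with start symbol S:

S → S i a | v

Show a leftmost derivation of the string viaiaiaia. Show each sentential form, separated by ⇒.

S ⇒ Sia   [S → S i a]
Sia ⇒ Siaia   [S → S i a]
Siaia ⇒ Siaiaia   [S → S i a]
Siaiaia ⇒ Siaiaiaia   [S → S i a]
Siaiaiaia ⇒ viaiaiaia   [S → v]

S⇒Sia⇒Siaia⇒Siaiaia⇒Siaiaiaia⇒viaiaiaia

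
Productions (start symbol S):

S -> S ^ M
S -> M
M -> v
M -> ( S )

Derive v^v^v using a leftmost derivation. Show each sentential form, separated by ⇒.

S ⇒ S^M ⇒ S^M^M ⇒ M^M^M ⇒ v^M^M ⇒ v^v^M ⇒ v^v^v

S ⇒ S^M   [S -> S ^ M]
S^M ⇒ S^M^M   [S -> S ^ M]
S^M^M ⇒ M^M^M   [S -> M]
M^M^M ⇒ v^M^M   [M -> v]
v^M^M ⇒ v^v^M   [M -> v]
v^v^M ⇒ v^v^v   [M -> v]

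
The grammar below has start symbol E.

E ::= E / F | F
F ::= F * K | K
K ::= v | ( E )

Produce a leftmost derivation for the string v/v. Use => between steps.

E=>E/F=>F/F=>K/F=>v/F=>v/K=>v/v

E => E/F   [E ::= E / F]
E/F => F/F   [E ::= F]
F/F => K/F   [F ::= K]
K/F => v/F   [K ::= v]
v/F => v/K   [F ::= K]
v/K => v/v   [K ::= v]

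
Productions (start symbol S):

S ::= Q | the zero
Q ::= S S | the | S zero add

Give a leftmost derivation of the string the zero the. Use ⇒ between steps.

S ⇒ Q   [S ::= Q]
Q ⇒ S S   [Q ::= S S]
S S ⇒ the zero S   [S ::= the zero]
the zero S ⇒ the zero Q   [S ::= Q]
the zero Q ⇒ the zero the   [Q ::= the]

S ⇒ Q ⇒ S S ⇒ the zero S ⇒ the zero Q ⇒ the zero the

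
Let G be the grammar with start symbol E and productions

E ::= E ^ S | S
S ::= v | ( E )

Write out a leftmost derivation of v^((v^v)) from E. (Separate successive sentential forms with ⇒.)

E ⇒ E^S   [E ::= E ^ S]
E^S ⇒ S^S   [E ::= S]
S^S ⇒ v^S   [S ::= v]
v^S ⇒ v^(E)   [S ::= ( E )]
v^(E) ⇒ v^(S)   [E ::= S]
v^(S) ⇒ v^((E))   [S ::= ( E )]
v^((E)) ⇒ v^((E^S))   [E ::= E ^ S]
v^((E^S)) ⇒ v^((S^S))   [E ::= S]
v^((S^S)) ⇒ v^((v^S))   [S ::= v]
v^((v^S)) ⇒ v^((v^v))   [S ::= v]

E ⇒ E^S ⇒ S^S ⇒ v^S ⇒ v^(E) ⇒ v^(S) ⇒ v^((E)) ⇒ v^((E^S)) ⇒ v^((S^S)) ⇒ v^((v^S)) ⇒ v^((v^v))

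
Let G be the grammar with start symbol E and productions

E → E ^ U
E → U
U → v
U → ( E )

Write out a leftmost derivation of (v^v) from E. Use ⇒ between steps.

E ⇒ U ⇒ (E) ⇒ (E^U) ⇒ (U^U) ⇒ (v^U) ⇒ (v^v)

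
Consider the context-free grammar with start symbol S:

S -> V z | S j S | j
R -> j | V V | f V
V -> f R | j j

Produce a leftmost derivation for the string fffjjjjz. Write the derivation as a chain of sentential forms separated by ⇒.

S⇒Vz⇒fRz⇒fVVz⇒ffRVz⇒fffVVz⇒fffjjVz⇒fffjjjjz

S ⇒ Vz   [S -> V z]
Vz ⇒ fRz   [V -> f R]
fRz ⇒ fVVz   [R -> V V]
fVVz ⇒ ffRVz   [V -> f R]
ffRVz ⇒ fffVVz   [R -> f V]
fffVVz ⇒ fffjjVz   [V -> j j]
fffjjVz ⇒ fffjjjjz   [V -> j j]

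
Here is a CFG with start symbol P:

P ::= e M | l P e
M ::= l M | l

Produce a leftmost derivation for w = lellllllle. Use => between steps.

P=>lPe=>leMe=>lelMe=>lellMe=>lelllMe=>lellllMe=>lelllllMe=>lellllllMe=>lellllllle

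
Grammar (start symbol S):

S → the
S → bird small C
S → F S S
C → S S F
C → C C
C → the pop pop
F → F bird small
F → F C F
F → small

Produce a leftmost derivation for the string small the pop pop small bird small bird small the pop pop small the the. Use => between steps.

S => F S S   [S → F S S]
F S S => F C F S S   [F → F C F]
F C F S S => F bird small C F S S   [F → F bird small]
F bird small C F S S => F bird small bird small C F S S   [F → F bird small]
F bird small bird small C F S S => F C F bird small bird small C F S S   [F → F C F]
F C F bird small bird small C F S S => small C F bird small bird small C F S S   [F → small]
small C F bird small bird small C F S S => small the pop pop F bird small bird small C F S S   [C → the pop pop]
small the pop pop F bird small bird small C F S S => small the pop pop small bird small bird small C F S S   [F → small]
small the pop pop small bird small bird small C F S S => small the pop pop small bird small bird small the pop pop F S S   [C → the pop pop]
small the pop pop small bird small bird small the pop pop F S S => small the pop pop small bird small bird small the pop pop small S S   [F → small]
small the pop pop small bird small bird small the pop pop small S S => small the pop pop small bird small bird small the pop pop small the S   [S → the]
small the pop pop small bird small bird small the pop pop small the S => small the pop pop small bird small bird small the pop pop small the the   [S → the]

S => F S S => F C F S S => F bird small C F S S => F bird small bird small C F S S => F C F bird small bird small C F S S => small C F bird small bird small C F S S => small the pop pop F bird small bird small C F S S => small the pop pop small bird small bird small C F S S => small the pop pop small bird small bird small the pop pop F S S => small the pop pop small bird small bird small the pop pop small S S => small the pop pop small bird small bird small the pop pop small the S => small the pop pop small bird small bird small the pop pop small the the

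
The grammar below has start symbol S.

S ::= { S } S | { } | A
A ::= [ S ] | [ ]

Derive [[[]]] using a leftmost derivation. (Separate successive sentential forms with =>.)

S => A => [S] => [A] => [[S]] => [[A]] => [[[]]]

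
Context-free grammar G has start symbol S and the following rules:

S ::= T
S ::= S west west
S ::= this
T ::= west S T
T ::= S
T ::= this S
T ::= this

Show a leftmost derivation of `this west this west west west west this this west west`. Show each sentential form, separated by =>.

S => S west west => T west west => this S west west => this T west west => this west S T west west => this west S west west T west west => this west S west west west west T west west => this west this west west west west T west west => this west this west west west west this S west west => this west this west west west west this this west west

S => S west west   [S ::= S west west]
S west west => T west west   [S ::= T]
T west west => this S west west   [T ::= this S]
this S west west => this T west west   [S ::= T]
this T west west => this west S T west west   [T ::= west S T]
this west S T west west => this west S west west T west west   [S ::= S west west]
this west S west west T west west => this west S west west west west T west west   [S ::= S west west]
this west S west west west west T west west => this west this west west west west T west west   [S ::= this]
this west this west west west west T west west => this west this west west west west this S west west   [T ::= this S]
this west this west west west west this S west west => this west this west west west west this this west west   [S ::= this]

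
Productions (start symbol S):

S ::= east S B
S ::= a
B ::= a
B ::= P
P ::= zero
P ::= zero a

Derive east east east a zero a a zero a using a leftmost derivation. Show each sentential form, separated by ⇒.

S ⇒ east S B ⇒ east east S B B ⇒ east east east S B B B ⇒ east east east a B B B ⇒ east east east a P B B ⇒ east east east a zero a B B ⇒ east east east a zero a a B ⇒ east east east a zero a a P ⇒ east east east a zero a a zero a

S ⇒ east S B   [S ::= east S B]
east S B ⇒ east east S B B   [S ::= east S B]
east east S B B ⇒ east east east S B B B   [S ::= east S B]
east east east S B B B ⇒ east east east a B B B   [S ::= a]
east east east a B B B ⇒ east east east a P B B   [B ::= P]
east east east a P B B ⇒ east east east a zero a B B   [P ::= zero a]
east east east a zero a B B ⇒ east east east a zero a a B   [B ::= a]
east east east a zero a a B ⇒ east east east a zero a a P   [B ::= P]
east east east a zero a a P ⇒ east east east a zero a a zero a   [P ::= zero a]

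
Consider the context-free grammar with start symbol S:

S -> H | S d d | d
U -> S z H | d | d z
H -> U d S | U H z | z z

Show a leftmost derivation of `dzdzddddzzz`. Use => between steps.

S => H => UHz => SzHHz => dzHHz => dzUdSHz => dzdzdSHz => dzdzdSddHz => dzdzddddHz => dzdzddddzzz

S => H   [S -> H]
H => UHz   [H -> U H z]
UHz => SzHHz   [U -> S z H]
SzHHz => dzHHz   [S -> d]
dzHHz => dzUdSHz   [H -> U d S]
dzUdSHz => dzdzdSHz   [U -> d z]
dzdzdSHz => dzdzdSddHz   [S -> S d d]
dzdzdSddHz => dzdzddddHz   [S -> d]
dzdzddddHz => dzdzddddzzz   [H -> z z]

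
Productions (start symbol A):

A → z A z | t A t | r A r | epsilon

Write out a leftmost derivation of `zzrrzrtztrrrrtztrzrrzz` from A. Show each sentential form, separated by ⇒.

A ⇒ zAz ⇒ zzAzz ⇒ zzrArzz ⇒ zzrrArrzz ⇒ zzrrzAzrrzz ⇒ zzrrzrArzrrzz ⇒ zzrrzrtAtrzrrzz ⇒ zzrrzrtzAztrzrrzz ⇒ zzrrzrtztAtztrzrrzz ⇒ zzrrzrtztrArtztrzrrzz ⇒ zzrrzrtztrrArrtztrzrrzz ⇒ zzrrzrtztrrrrtztrzrrzz

A ⇒ zAz   [A → z A z]
zAz ⇒ zzAzz   [A → z A z]
zzAzz ⇒ zzrArzz   [A → r A r]
zzrArzz ⇒ zzrrArrzz   [A → r A r]
zzrrArrzz ⇒ zzrrzAzrrzz   [A → z A z]
zzrrzAzrrzz ⇒ zzrrzrArzrrzz   [A → r A r]
zzrrzrArzrrzz ⇒ zzrrzrtAtrzrrzz   [A → t A t]
zzrrzrtAtrzrrzz ⇒ zzrrzrtzAztrzrrzz   [A → z A z]
zzrrzrtzAztrzrrzz ⇒ zzrrzrtztAtztrzrrzz   [A → t A t]
zzrrzrtztAtztrzrrzz ⇒ zzrrzrtztrArtztrzrrzz   [A → r A r]
zzrrzrtztrArtztrzrrzz ⇒ zzrrzrtztrrArrtztrzrrzz   [A → r A r]
zzrrzrtztrrArrtztrzrrzz ⇒ zzrrzrtztrrrrtztrzrrzz   [A → epsilon]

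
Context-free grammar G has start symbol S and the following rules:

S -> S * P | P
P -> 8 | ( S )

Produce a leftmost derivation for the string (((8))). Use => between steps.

S => P => (S) => (P) => ((S)) => ((P)) => (((S))) => (((P))) => (((8)))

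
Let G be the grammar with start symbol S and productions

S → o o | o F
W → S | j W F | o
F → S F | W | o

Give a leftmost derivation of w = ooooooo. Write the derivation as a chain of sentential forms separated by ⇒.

S ⇒ oF   [S → o F]
oF ⇒ oSF   [F → S F]
oSF ⇒ oooF   [S → o o]
oooF ⇒ oooW   [F → W]
oooW ⇒ oooS   [W → S]
oooS ⇒ ooooF   [S → o F]
ooooF ⇒ ooooSF   [F → S F]
ooooSF ⇒ ooooooF   [S → o o]
ooooooF ⇒ ooooooW   [F → W]
ooooooW ⇒ ooooooo   [W → o]

S ⇒ oF ⇒ oSF ⇒ oooF ⇒ oooW ⇒ oooS ⇒ ooooF ⇒ ooooSF ⇒ ooooooF ⇒ ooooooW ⇒ ooooooo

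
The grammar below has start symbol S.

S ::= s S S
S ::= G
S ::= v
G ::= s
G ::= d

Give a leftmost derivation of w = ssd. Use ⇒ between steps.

S ⇒ sSS   [S ::= s S S]
sSS ⇒ sGS   [S ::= G]
sGS ⇒ ssS   [G ::= s]
ssS ⇒ ssG   [S ::= G]
ssG ⇒ ssd   [G ::= d]

S ⇒ sSS ⇒ sGS ⇒ ssS ⇒ ssG ⇒ ssd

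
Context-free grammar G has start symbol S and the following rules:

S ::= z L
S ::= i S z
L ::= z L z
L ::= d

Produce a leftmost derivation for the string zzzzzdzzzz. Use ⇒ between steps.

S⇒zL⇒zzLz⇒zzzLzz⇒zzzzLzzz⇒zzzzzLzzzz⇒zzzzzdzzzz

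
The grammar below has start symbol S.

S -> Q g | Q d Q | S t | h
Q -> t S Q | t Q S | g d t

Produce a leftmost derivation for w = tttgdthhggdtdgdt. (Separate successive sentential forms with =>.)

S=>QdQ=>tSQdQ=>tQgQdQ=>ttQSgQdQ=>tttQSSgQdQ=>tttgdtSSgQdQ=>tttgdthSgQdQ=>tttgdthhgQdQ=>tttgdthhggdtdQ=>tttgdthhggdtdgdt

S => QdQ   [S -> Q d Q]
QdQ => tSQdQ   [Q -> t S Q]
tSQdQ => tQgQdQ   [S -> Q g]
tQgQdQ => ttQSgQdQ   [Q -> t Q S]
ttQSgQdQ => tttQSSgQdQ   [Q -> t Q S]
tttQSSgQdQ => tttgdtSSgQdQ   [Q -> g d t]
tttgdtSSgQdQ => tttgdthSgQdQ   [S -> h]
tttgdthSgQdQ => tttgdthhgQdQ   [S -> h]
tttgdthhgQdQ => tttgdthhggdtdQ   [Q -> g d t]
tttgdthhggdtdQ => tttgdthhggdtdgdt   [Q -> g d t]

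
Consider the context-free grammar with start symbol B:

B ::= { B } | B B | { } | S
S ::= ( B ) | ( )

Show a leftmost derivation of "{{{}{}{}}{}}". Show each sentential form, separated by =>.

B => {B} => {BB} => {{B}B} => {{BB}B} => {{BBB}B} => {{{}BB}B} => {{{}{}B}B} => {{{}{}{}}B} => {{{}{}{}}{}}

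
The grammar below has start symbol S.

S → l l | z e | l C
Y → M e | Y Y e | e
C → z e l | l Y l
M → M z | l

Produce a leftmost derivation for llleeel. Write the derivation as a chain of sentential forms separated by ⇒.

S ⇒ lC ⇒ llYl ⇒ llYYel ⇒ llMeYel ⇒ llleYel ⇒ llleeel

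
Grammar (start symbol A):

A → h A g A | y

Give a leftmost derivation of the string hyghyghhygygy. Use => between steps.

A => hAgA => hygA => hyghAgA => hyghygA => hyghyghAgA => hyghyghhAgAgA => hyghyghhygAgA => hyghyghhygygA => hyghyghhygygy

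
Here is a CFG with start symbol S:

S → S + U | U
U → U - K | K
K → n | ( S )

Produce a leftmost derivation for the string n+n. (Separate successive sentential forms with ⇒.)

S ⇒ S+U ⇒ U+U ⇒ K+U ⇒ n+U ⇒ n+K ⇒ n+n

S ⇒ S+U   [S → S + U]
S+U ⇒ U+U   [S → U]
U+U ⇒ K+U   [U → K]
K+U ⇒ n+U   [K → n]
n+U ⇒ n+K   [U → K]
n+K ⇒ n+n   [K → n]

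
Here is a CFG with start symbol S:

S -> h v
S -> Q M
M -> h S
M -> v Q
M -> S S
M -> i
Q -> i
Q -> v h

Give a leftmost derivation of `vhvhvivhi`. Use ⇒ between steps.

S⇒QM⇒vhM⇒vhSS⇒vhQMS⇒vhvhMS⇒vhvhvQS⇒vhvhviS⇒vhvhviQM⇒vhvhvivhM⇒vhvhvivhi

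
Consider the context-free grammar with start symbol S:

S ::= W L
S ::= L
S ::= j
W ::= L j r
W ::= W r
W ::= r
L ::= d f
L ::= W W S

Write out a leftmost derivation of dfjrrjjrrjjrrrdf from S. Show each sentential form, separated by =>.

S=>WL=>WrL=>WrrL=>LjrrrL=>WWSjrrrL=>LjrWSjrrrL=>WWSjrWSjrrrL=>LjrWSjrWSjrrrL=>dfjrWSjrWSjrrrL=>dfjrrSjrWSjrrrL=>dfjrrjjrWSjrrrL=>dfjrrjjrrSjrrrL=>dfjrrjjrrjjrrrL=>dfjrrjjrrjjrrrdf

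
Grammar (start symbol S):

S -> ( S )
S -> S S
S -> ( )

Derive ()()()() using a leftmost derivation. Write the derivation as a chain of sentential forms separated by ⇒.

S ⇒ SS   [S -> S S]
SS ⇒ ()S   [S -> ( )]
()S ⇒ ()SS   [S -> S S]
()SS ⇒ ()()S   [S -> ( )]
()()S ⇒ ()()SS   [S -> S S]
()()SS ⇒ ()()()S   [S -> ( )]
()()()S ⇒ ()()()()   [S -> ( )]

S ⇒ SS ⇒ ()S ⇒ ()SS ⇒ ()()S ⇒ ()()SS ⇒ ()()()S ⇒ ()()()()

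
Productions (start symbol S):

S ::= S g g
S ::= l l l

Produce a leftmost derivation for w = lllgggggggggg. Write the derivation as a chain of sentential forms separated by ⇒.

S ⇒ Sgg ⇒ Sgggg ⇒ Sgggggg ⇒ Sgggggggg ⇒ Sgggggggggg ⇒ lllgggggggggg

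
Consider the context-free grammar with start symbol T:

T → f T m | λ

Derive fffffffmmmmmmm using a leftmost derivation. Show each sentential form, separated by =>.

T => fTm => ffTmm => fffTmmm => ffffTmmmm => fffffTmmmmm => ffffffTmmmmmm => fffffffTmmmmmmm => fffffffmmmmmmm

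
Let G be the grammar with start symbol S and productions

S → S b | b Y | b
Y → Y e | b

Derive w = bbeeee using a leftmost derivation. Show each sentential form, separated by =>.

S => bY => bYe => bYee => bYeee => bYeeee => bbeeee

S => bY   [S → b Y]
bY => bYe   [Y → Y e]
bYe => bYee   [Y → Y e]
bYee => bYeee   [Y → Y e]
bYeee => bYeeee   [Y → Y e]
bYeeee => bbeeee   [Y → b]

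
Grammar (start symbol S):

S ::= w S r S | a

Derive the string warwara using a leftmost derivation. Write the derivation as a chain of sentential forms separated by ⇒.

S⇒wSrS⇒warS⇒warwSrS⇒warwarS⇒warwara

S ⇒ wSrS   [S ::= w S r S]
wSrS ⇒ warS   [S ::= a]
warS ⇒ warwSrS   [S ::= w S r S]
warwSrS ⇒ warwarS   [S ::= a]
warwarS ⇒ warwara   [S ::= a]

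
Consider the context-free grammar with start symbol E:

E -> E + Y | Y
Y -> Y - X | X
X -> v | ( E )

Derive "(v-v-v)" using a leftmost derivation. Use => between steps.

E => Y   [E -> Y]
Y => X   [Y -> X]
X => (E)   [X -> ( E )]
(E) => (Y)   [E -> Y]
(Y) => (Y-X)   [Y -> Y - X]
(Y-X) => (Y-X-X)   [Y -> Y - X]
(Y-X-X) => (X-X-X)   [Y -> X]
(X-X-X) => (v-X-X)   [X -> v]
(v-X-X) => (v-v-X)   [X -> v]
(v-v-X) => (v-v-v)   [X -> v]

E=>Y=>X=>(E)=>(Y)=>(Y-X)=>(Y-X-X)=>(X-X-X)=>(v-X-X)=>(v-v-X)=>(v-v-v)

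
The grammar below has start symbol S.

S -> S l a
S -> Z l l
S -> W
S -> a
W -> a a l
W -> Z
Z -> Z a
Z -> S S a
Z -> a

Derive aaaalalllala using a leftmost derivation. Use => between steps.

S=>Sla=>Slala=>Zlllala=>SSalllala=>WSalllala=>ZSalllala=>ZaSalllala=>aaSalllala=>aaWalllala=>aaaalalllala

S => Sla   [S -> S l a]
Sla => Slala   [S -> S l a]
Slala => Zlllala   [S -> Z l l]
Zlllala => SSalllala   [Z -> S S a]
SSalllala => WSalllala   [S -> W]
WSalllala => ZSalllala   [W -> Z]
ZSalllala => ZaSalllala   [Z -> Z a]
ZaSalllala => aaSalllala   [Z -> a]
aaSalllala => aaWalllala   [S -> W]
aaWalllala => aaaalalllala   [W -> a a l]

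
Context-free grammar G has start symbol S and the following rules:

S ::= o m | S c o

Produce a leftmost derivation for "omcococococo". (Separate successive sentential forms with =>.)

S => Sco   [S ::= S c o]
Sco => Scoco   [S ::= S c o]
Scoco => Scococo   [S ::= S c o]
Scococo => Scocococo   [S ::= S c o]
Scocococo => Scococococo   [S ::= S c o]
Scococococo => omcococococo   [S ::= o m]

S=>Sco=>Scoco=>Scococo=>Scocococo=>Scococococo=>omcococococo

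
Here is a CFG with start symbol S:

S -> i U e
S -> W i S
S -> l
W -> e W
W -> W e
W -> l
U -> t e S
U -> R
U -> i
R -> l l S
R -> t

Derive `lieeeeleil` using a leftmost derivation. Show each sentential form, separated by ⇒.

S⇒WiS⇒liS⇒liWiS⇒liWeiS⇒lieWeiS⇒lieeWeiS⇒lieeeWeiS⇒lieeeeWeiS⇒lieeeeleiS⇒lieeeeleil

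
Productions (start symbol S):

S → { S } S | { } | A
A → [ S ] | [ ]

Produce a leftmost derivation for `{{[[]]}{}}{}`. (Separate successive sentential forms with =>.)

S => {S}S   [S → { S } S]
{S}S => {{S}S}S   [S → { S } S]
{{S}S}S => {{A}S}S   [S → A]
{{A}S}S => {{[S]}S}S   [A → [ S ]]
{{[S]}S}S => {{[A]}S}S   [S → A]
{{[A]}S}S => {{[[]]}S}S   [A → [ ]]
{{[[]]}S}S => {{[[]]}{}}S   [S → { }]
{{[[]]}{}}S => {{[[]]}{}}{}   [S → { }]

S => {S}S => {{S}S}S => {{A}S}S => {{[S]}S}S => {{[A]}S}S => {{[[]]}S}S => {{[[]]}{}}S => {{[[]]}{}}{}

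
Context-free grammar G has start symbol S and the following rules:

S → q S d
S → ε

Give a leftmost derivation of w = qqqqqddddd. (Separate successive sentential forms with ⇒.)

S ⇒ qSd   [S → q S d]
qSd ⇒ qqSdd   [S → q S d]
qqSdd ⇒ qqqSddd   [S → q S d]
qqqSddd ⇒ qqqqSdddd   [S → q S d]
qqqqSdddd ⇒ qqqqqSddddd   [S → q S d]
qqqqqSddddd ⇒ qqqqqddddd   [S → ε]

S⇒qSd⇒qqSdd⇒qqqSddd⇒qqqqSdddd⇒qqqqqSddddd⇒qqqqqddddd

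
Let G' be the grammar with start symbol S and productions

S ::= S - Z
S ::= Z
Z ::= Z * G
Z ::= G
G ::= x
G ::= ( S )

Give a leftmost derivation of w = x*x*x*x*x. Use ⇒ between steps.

S⇒Z⇒Z*G⇒Z*G*G⇒Z*G*G*G⇒Z*G*G*G*G⇒G*G*G*G*G⇒x*G*G*G*G⇒x*x*G*G*G⇒x*x*x*G*G⇒x*x*x*x*G⇒x*x*x*x*x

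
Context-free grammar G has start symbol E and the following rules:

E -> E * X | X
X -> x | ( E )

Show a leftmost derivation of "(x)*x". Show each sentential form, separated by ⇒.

E⇒E*X⇒X*X⇒(E)*X⇒(X)*X⇒(x)*X⇒(x)*x

E ⇒ E*X   [E -> E * X]
E*X ⇒ X*X   [E -> X]
X*X ⇒ (E)*X   [X -> ( E )]
(E)*X ⇒ (X)*X   [E -> X]
(X)*X ⇒ (x)*X   [X -> x]
(x)*X ⇒ (x)*x   [X -> x]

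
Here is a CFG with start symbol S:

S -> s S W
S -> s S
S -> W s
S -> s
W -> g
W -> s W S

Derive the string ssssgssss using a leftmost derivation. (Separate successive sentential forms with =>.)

S => sS   [S -> s S]
sS => sWs   [S -> W s]
sWs => ssWSs   [W -> s W S]
ssWSs => sssWSSs   [W -> s W S]
sssWSSs => ssssWSSSs   [W -> s W S]
ssssWSSSs => ssssgSSSs   [W -> g]
ssssgSSSs => ssssgsSSs   [S -> s]
ssssgsSSs => ssssgssSs   [S -> s]
ssssgssSs => ssssgssss   [S -> s]

S=>sS=>sWs=>ssWSs=>sssWSSs=>ssssWSSSs=>ssssgSSSs=>ssssgsSSs=>ssssgssSs=>ssssgssss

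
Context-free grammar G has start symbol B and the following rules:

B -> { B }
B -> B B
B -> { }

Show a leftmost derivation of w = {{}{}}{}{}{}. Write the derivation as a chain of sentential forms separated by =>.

B => BB => BBB => BBBB => {B}BBB => {BB}BBB => {{}B}BBB => {{}{}}BBB => {{}{}}{}BB => {{}{}}{}{}B => {{}{}}{}{}{}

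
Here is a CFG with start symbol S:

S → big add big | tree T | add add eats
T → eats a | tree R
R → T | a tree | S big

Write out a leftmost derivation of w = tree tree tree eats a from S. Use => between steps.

S => tree T   [S → tree T]
tree T => tree tree R   [T → tree R]
tree tree R => tree tree T   [R → T]
tree tree T => tree tree tree R   [T → tree R]
tree tree tree R => tree tree tree T   [R → T]
tree tree tree T => tree tree tree eats a   [T → eats a]

S => tree T => tree tree R => tree tree T => tree tree tree R => tree tree tree T => tree tree tree eats a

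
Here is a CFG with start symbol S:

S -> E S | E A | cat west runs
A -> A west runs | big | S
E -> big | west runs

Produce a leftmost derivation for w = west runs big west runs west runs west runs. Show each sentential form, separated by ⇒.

S ⇒ E A ⇒ west runs A ⇒ west runs A west runs ⇒ west runs A west runs west runs ⇒ west runs A west runs west runs west runs ⇒ west runs big west runs west runs west runs

S ⇒ E A   [S -> E A]
E A ⇒ west runs A   [E -> west runs]
west runs A ⇒ west runs A west runs   [A -> A west runs]
west runs A west runs ⇒ west runs A west runs west runs   [A -> A west runs]
west runs A west runs west runs ⇒ west runs A west runs west runs west runs   [A -> A west runs]
west runs A west runs west runs west runs ⇒ west runs big west runs west runs west runs   [A -> big]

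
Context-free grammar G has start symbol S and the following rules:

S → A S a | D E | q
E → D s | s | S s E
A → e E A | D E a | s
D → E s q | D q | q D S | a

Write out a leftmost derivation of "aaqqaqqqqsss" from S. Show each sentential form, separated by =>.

S => DE => aE => aSsE => aDEsE => aaEsE => aaDssE => aaqDSssE => aaqqDSSssE => aaqqDqSSssE => aaqqDqqSSssE => aaqqaqqSSssE => aaqqaqqqSssE => aaqqaqqqqssE => aaqqaqqqqsss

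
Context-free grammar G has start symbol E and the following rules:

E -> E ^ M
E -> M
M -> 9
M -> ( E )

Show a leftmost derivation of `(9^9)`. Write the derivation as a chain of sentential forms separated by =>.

E => M => (E) => (E^M) => (M^M) => (9^M) => (9^9)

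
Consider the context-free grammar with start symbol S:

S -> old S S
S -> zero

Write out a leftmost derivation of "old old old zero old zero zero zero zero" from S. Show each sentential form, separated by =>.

S => old S S   [S -> old S S]
old S S => old old S S S   [S -> old S S]
old old S S S => old old old S S S S   [S -> old S S]
old old old S S S S => old old old zero S S S   [S -> zero]
old old old zero S S S => old old old zero old S S S S   [S -> old S S]
old old old zero old S S S S => old old old zero old zero S S S   [S -> zero]
old old old zero old zero S S S => old old old zero old zero zero S S   [S -> zero]
old old old zero old zero zero S S => old old old zero old zero zero zero S   [S -> zero]
old old old zero old zero zero zero S => old old old zero old zero zero zero zero   [S -> zero]

S => old S S => old old S S S => old old old S S S S => old old old zero S S S => old old old zero old S S S S => old old old zero old zero S S S => old old old zero old zero zero S S => old old old zero old zero zero zero S => old old old zero old zero zero zero zero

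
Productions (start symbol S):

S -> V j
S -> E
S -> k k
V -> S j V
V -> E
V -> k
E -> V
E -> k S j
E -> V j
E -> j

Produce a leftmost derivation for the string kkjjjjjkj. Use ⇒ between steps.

S ⇒ Vj ⇒ SjVj ⇒ EjVj ⇒ kSjjVj ⇒ kVjjjVj ⇒ kEjjjVj ⇒ kkSjjjjVj ⇒ kkEjjjjVj ⇒ kkjjjjjVj ⇒ kkjjjjjkj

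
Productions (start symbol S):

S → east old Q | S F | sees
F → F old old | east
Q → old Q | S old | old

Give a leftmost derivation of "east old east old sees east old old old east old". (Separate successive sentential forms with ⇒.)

S ⇒ east old Q ⇒ east old S old ⇒ east old S F old ⇒ east old east old Q F old ⇒ east old east old S old F old ⇒ east old east old S F old F old ⇒ east old east old sees F old F old ⇒ east old east old sees F old old old F old ⇒ east old east old sees east old old old F old ⇒ east old east old sees east old old old east old

S ⇒ east old Q   [S → east old Q]
east old Q ⇒ east old S old   [Q → S old]
east old S old ⇒ east old S F old   [S → S F]
east old S F old ⇒ east old east old Q F old   [S → east old Q]
east old east old Q F old ⇒ east old east old S old F old   [Q → S old]
east old east old S old F old ⇒ east old east old S F old F old   [S → S F]
east old east old S F old F old ⇒ east old east old sees F old F old   [S → sees]
east old east old sees F old F old ⇒ east old east old sees F old old old F old   [F → F old old]
east old east old sees F old old old F old ⇒ east old east old sees east old old old F old   [F → east]
east old east old sees east old old old F old ⇒ east old east old sees east old old old east old   [F → east]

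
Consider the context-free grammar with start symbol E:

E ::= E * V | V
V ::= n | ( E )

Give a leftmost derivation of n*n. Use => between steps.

E=>E*V=>V*V=>n*V=>n*n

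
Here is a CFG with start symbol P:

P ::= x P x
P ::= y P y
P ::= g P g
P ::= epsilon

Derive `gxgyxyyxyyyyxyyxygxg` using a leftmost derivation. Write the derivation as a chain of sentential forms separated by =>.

P => gPg   [P ::= g P g]
gPg => gxPxg   [P ::= x P x]
gxPxg => gxgPgxg   [P ::= g P g]
gxgPgxg => gxgyPygxg   [P ::= y P y]
gxgyPygxg => gxgyxPxygxg   [P ::= x P x]
gxgyxPxygxg => gxgyxyPyxygxg   [P ::= y P y]
gxgyxyPyxygxg => gxgyxyyPyyxygxg   [P ::= y P y]
gxgyxyyPyyxygxg => gxgyxyyxPxyyxygxg   [P ::= x P x]
gxgyxyyxPxyyxygxg => gxgyxyyxyPyxyyxygxg   [P ::= y P y]
gxgyxyyxyPyxyyxygxg => gxgyxyyxyyPyyxyyxygxg   [P ::= y P y]
gxgyxyyxyyPyyxyyxygxg => gxgyxyyxyyyyxyyxygxg   [P ::= epsilon]

P => gPg => gxPxg => gxgPgxg => gxgyPygxg => gxgyxPxygxg => gxgyxyPyxygxg => gxgyxyyPyyxygxg => gxgyxyyxPxyyxygxg => gxgyxyyxyPyxyyxygxg => gxgyxyyxyyPyyxyyxygxg => gxgyxyyxyyyyxyyxygxg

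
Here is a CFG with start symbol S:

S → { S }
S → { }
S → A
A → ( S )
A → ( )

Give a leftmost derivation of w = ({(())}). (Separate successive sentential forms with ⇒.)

S ⇒ A ⇒ (S) ⇒ ({S}) ⇒ ({A}) ⇒ ({(S)}) ⇒ ({(A)}) ⇒ ({(())})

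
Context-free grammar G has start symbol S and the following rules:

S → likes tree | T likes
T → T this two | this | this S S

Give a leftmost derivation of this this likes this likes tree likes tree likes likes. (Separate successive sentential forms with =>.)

S => T likes => this S S likes => this T likes S likes => this this likes S likes => this this likes T likes likes => this this likes this S S likes likes => this this likes this likes tree S likes likes => this this likes this likes tree likes tree likes likes

S => T likes   [S → T likes]
T likes => this S S likes   [T → this S S]
this S S likes => this T likes S likes   [S → T likes]
this T likes S likes => this this likes S likes   [T → this]
this this likes S likes => this this likes T likes likes   [S → T likes]
this this likes T likes likes => this this likes this S S likes likes   [T → this S S]
this this likes this S S likes likes => this this likes this likes tree S likes likes   [S → likes tree]
this this likes this likes tree S likes likes => this this likes this likes tree likes tree likes likes   [S → likes tree]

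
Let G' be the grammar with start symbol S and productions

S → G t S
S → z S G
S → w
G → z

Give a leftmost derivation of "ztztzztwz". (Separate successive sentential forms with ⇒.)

S ⇒ GtS   [S → G t S]
GtS ⇒ ztS   [G → z]
ztS ⇒ ztGtS   [S → G t S]
ztGtS ⇒ ztztS   [G → z]
ztztS ⇒ ztztzSG   [S → z S G]
ztztzSG ⇒ ztztzGtSG   [S → G t S]
ztztzGtSG ⇒ ztztzztSG   [G → z]
ztztzztSG ⇒ ztztzztwG   [S → w]
ztztzztwG ⇒ ztztzztwz   [G → z]

S ⇒ GtS ⇒ ztS ⇒ ztGtS ⇒ ztztS ⇒ ztztzSG ⇒ ztztzGtSG ⇒ ztztzztSG ⇒ ztztzztwG ⇒ ztztzztwz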